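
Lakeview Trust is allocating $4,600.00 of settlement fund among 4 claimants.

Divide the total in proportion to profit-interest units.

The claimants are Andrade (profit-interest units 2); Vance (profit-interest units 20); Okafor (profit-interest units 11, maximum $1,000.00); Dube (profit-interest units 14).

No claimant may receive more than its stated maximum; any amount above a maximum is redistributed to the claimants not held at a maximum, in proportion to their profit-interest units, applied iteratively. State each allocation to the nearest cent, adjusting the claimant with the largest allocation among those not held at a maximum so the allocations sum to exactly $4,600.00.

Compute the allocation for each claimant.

Andrade: $200.00 · Vance: $2,000.00 · Okafor: $1,000.00 · Dube: $1,400.00

Sum of profit-interest units: 47.
Unconstrained shares: Andrade 195.7447; Vance 1,957.4468; Okafor 1,076.5957; Dube 1,370.2128.
Capped: Okafor ($1,000.00); balance $3,600.00 reallocated over remaining profit-interest units 36.
Shares after redistribution: Andrade 200.0000 → $200.00; Vance 2,000.0000 → $2,000.00; Dube 1,400.0000 → $1,400.00.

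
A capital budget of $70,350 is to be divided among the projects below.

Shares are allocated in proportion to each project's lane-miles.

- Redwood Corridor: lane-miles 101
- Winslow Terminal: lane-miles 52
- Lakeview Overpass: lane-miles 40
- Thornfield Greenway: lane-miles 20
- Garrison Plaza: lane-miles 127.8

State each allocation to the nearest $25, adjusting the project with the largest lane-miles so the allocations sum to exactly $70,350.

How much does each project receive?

Total lane-miles = 340.8.
Proportional shares: Redwood Corridor 101/340.8 × $70,350 = 20,849.03; Winslow Terminal 52/340.8 × $70,350 = 10,734.15; Lakeview Overpass 40/340.8 × $70,350 = 8,257.04; Thornfield Greenway 20/340.8 × $70,350 = 4,128.52; Garrison Plaza 127.8/340.8 × $70,350 = 26,381.25.
Rounded to nearest $25: Redwood Corridor $20,850; Winslow Terminal $10,725; Lakeview Overpass $8,250; Thornfield Greenway $4,125; Garrison Plaza $26,375. Sum = $70,325.
Difference $70,350 − $70,325 = +$25 applied to largest lane-miles (Garrison Plaza): Garrison Plaza becomes $26,400.

Redwood Corridor: $20,850 | Winslow Terminal: $10,725 | Lakeview Overpass: $8,250 | Thornfield Greenway: $4,125 | Garrison Plaza: $26,400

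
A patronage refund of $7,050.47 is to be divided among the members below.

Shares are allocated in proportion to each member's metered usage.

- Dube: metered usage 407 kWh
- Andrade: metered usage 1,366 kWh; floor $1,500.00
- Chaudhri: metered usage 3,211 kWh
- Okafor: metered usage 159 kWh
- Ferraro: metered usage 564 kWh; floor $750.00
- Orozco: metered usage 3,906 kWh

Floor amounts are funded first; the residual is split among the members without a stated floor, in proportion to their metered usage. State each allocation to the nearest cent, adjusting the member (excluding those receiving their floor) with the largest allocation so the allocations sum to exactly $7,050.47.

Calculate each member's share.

Minimums first: Andrade $1,500.00; Ferraro $750.00. Remaining pool $4,800.47.
Remaining pool split over remaining metered usage 7,683: Dube 254.3006 → $254.30; Chaudhri 2,006.2878 → $2,006.29; Okafor 99.3459 → $99.35; Orozco 2,440.5357 → $2,440.54.
Rounding difference −$0.01 applied to Orozco → $2,440.53.

Dube: $254.30 · Andrade: $1,500.00 · Chaudhri: $2,006.29 · Okafor: $99.35 · Ferraro: $750.00 · Orozco: $2,440.53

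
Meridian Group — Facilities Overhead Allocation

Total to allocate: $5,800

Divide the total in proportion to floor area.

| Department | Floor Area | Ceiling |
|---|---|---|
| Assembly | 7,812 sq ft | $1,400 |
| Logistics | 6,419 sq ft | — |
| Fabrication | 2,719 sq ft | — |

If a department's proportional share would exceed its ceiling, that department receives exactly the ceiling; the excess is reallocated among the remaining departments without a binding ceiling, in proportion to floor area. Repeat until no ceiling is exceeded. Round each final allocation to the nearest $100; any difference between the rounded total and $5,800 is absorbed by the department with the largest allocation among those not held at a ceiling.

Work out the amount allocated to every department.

Assembly: $1,400 | Logistics: $3,100 | Fabrication: $1,300

Combined floor area = 16,950.
Unconstrained shares: Assembly 2,673.13; Logistics 2,196.47; Fabrication 930.40.
Held at cap: Assembly ($1,400); balance $4,400 reallocated over remaining floor area 9,138.
Remaining shares: Logistics 3,090.79 → $3,100; Fabrication 1,309.21 → $1,300.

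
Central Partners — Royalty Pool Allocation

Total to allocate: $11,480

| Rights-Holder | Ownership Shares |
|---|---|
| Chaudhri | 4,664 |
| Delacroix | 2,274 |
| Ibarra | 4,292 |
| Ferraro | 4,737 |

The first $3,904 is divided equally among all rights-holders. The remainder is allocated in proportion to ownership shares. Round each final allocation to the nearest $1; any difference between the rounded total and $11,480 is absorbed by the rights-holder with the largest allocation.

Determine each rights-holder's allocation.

$3,904 shared equally gives $976 per rights-holder.
Remainder $7,576 by ownership shares (total 15,967): Chaudhri 2,212.97 → $2,213; Delacroix 1,078.96 → $1,079; Ibarra 2,036.46 → $2,036; Ferraro 2,247.61 → $2,248.
Totals: Chaudhri $976 + $2,213 = $3,189; Delacroix $976 + $1,079 = $2,055; Ibarra $976 + $2,036 = $3,012; Ferraro $976 + $2,248 = $3,224.

Chaudhri: $3,189; Delacroix: $2,055; Ibarra: $3,012; Ferraro: $3,224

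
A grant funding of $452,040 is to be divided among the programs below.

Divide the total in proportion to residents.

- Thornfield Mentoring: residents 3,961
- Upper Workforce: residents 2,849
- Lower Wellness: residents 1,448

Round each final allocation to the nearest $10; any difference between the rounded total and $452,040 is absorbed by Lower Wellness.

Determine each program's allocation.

Residents total: 8,258.
Pro-rata amounts: Thornfield Mentoring 3,961/8,258 × $452,040 = 216,823.74; Upper Workforce 2,849/8,258 × $452,040 = 155,953.25; Lower Wellness 1,448/8,258 × $452,040 = 79,263.01.
After rounding ($10): Thornfield Mentoring $216,820; Upper Workforce $155,950; Lower Wellness $79,260. Sum = $452,030.
Difference $452,040 − $452,030 = +$10 applied to Lower Wellness: Lower Wellness becomes $79,270.

Thornfield Mentoring: $216,820 | Upper Workforce: $155,950 | Lower Wellness: $79,270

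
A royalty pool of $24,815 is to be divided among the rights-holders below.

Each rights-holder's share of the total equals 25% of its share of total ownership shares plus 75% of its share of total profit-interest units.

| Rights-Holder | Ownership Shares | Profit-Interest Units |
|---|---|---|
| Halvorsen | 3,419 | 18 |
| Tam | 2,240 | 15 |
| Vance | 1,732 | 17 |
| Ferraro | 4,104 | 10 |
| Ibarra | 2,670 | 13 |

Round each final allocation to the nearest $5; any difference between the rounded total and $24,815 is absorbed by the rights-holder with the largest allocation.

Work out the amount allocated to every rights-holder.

Ownership shares total 14,165; profit-interest units total 73.
Blended shares (25% ownership shares + 75% profit-interest units): Halvorsen 0.2453; Tam 0.1936; Vance 0.2052; Ferraro 0.1752; Ibarra 0.1807.
Unrounded shares: Halvorsen 6,086.47; Tam 4,805.27; Vance 5,092.68; Ferraro 4,346.89; Ibarra 4,483.69.
Rounded to nearest $5: Halvorsen $6,085; Tam $4,805; Vance $5,095; Ferraro $4,345; Ibarra $4,485. Sum = $24,815.
Sum already equals the total — no adjustment.

Halvorsen: $6,085 | Tam: $4,805 | Vance: $5,095 | Ferraro: $4,345 | Ibarra: $4,485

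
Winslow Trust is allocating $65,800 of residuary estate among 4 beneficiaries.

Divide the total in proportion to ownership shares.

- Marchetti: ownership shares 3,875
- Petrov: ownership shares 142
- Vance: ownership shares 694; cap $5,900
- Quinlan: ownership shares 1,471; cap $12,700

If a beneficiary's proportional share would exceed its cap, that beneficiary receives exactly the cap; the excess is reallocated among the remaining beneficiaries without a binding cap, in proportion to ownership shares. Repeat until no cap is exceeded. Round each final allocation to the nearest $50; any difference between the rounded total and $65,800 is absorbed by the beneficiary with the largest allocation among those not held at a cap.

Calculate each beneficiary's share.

Total ownership shares = 6,182.
Unconstrained shares: Marchetti 41,244.74; Petrov 1,511.42; Vance 7,386.80; Quinlan 15,657.04.
Held at cap: Vance ($5,900), Quinlan ($12,700); remaining pool $47,200 reallocated over remaining ownership shares 4,017.
Remaining shares: Marchetti 45,531.49 → $45,550; Petrov 1,668.51 → $1,650.

Marchetti: $45,550 · Petrov: $1,650 · Vance: $5,900 · Quinlan: $12,700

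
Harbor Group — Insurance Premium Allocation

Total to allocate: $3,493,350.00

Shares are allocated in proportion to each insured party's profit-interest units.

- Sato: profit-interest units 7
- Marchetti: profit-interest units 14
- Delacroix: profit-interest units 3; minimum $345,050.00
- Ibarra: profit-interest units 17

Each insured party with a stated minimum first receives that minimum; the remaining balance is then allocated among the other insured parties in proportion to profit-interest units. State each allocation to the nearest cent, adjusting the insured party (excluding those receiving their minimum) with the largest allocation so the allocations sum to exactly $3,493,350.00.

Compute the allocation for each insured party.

Sato: $579,950.00 · Marchetti: $1,159,900.00 · Delacroix: $345,050.00 · Ibarra: $1,408,450.00

Minimums first: Delacroix $345,050.00. Residual $3,148,300.00.
Residual split over remaining profit-interest units 38: Sato 579,950.0000 → $579,950.00; Marchetti 1,159,900.0000 → $1,159,900.00; Ibarra 1,408,450.0000 → $1,408,450.00.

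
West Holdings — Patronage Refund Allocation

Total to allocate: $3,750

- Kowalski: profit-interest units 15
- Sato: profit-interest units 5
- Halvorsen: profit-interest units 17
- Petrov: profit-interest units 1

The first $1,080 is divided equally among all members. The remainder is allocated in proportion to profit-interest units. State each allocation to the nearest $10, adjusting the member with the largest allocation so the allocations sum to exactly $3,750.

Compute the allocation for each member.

Equal tier: $1,080 ÷ 4 = $270 apiece.
Remainder $2,670 by profit-interest units (total 38): Kowalski 1,053.95 → $1,050; Sato 351.32 → $350; Halvorsen 1,194.47 → $1,190; Petrov 70.26 → $70.
Rounding difference +$10 on remainder applied to Halvorsen.
Totals: Kowalski $270 + $1,050 = $1,320; Sato $270 + $350 = $620; Halvorsen $270 + $1,200 = $1,470; Petrov $270 + $70 = $340.

Kowalski: $1,320; Sato: $620; Halvorsen: $1,470; Petrov: $340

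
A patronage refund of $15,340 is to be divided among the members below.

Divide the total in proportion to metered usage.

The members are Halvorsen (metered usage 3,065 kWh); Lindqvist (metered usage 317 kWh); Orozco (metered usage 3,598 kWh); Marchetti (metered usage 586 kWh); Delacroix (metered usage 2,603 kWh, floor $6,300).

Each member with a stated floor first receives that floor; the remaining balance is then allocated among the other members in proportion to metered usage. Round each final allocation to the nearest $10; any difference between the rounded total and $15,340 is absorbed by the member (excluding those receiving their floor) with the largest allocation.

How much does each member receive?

Halvorsen: $3,660; Lindqvist: $380; Orozco: $4,300; Marchetti: $700; Delacroix: $6,300

Guaranteed amounts: Delacroix $6,300. Remaining pool $9,040.
Remaining pool split over remaining metered usage 7,566: Halvorsen 3,662.12 → $3,660; Lindqvist 378.76 → $380; Orozco 4,298.96 → $4,300; Marchetti 700.16 → $700.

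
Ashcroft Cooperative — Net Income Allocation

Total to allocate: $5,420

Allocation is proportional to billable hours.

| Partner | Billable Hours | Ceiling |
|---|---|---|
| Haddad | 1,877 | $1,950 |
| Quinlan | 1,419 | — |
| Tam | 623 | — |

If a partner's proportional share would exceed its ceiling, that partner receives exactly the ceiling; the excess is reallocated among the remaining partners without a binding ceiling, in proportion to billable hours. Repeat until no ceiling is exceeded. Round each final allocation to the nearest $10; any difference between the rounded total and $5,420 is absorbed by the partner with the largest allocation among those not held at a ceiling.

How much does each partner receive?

Haddad: $1,950 · Quinlan: $2,410 · Tam: $1,060

Billable hours total: 3,919.
Unconstrained shares: Haddad 2,595.90; Quinlan 1,962.49; Tam 861.61.
Cap binds for Haddad ($1,950); remaining pool $3,470 reallocated over remaining billable hours 2,042.
Shares after redistribution: Quinlan 2,411.33 → $2,410; Tam 1,058.67 → $1,060.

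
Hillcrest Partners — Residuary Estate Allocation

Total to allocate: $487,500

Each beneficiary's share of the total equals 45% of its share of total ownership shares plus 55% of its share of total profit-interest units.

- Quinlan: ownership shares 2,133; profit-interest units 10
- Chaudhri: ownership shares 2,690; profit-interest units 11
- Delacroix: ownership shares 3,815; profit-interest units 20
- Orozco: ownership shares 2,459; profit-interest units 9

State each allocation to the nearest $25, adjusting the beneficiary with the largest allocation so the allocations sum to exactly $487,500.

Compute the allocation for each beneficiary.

Quinlan: $95,800 · Chaudhri: $112,175 · Delacroix: $182,650 · Orozco: $96,875

Totals — ownership shares 11,097, profit-interest units 50.
Blended shares (45% ownership shares + 55% profit-interest units): Quinlan 0.1965; Chaudhri 0.2301; Delacroix 0.3747; Orozco 0.1987.
Pro-rata amounts: Quinlan 95,791.97; Chaudhri 112,165.72; Delacroix 182,668.19; Orozco 96,874.12.
Rounded to nearest $25: Quinlan $95,800; Chaudhri $112,175; Delacroix $182,675; Orozco $96,875. Sum = $487,525.
Difference $487,500 − $487,525 = −$25 applied to largest allocation (Delacroix): Delacroix becomes $182,650.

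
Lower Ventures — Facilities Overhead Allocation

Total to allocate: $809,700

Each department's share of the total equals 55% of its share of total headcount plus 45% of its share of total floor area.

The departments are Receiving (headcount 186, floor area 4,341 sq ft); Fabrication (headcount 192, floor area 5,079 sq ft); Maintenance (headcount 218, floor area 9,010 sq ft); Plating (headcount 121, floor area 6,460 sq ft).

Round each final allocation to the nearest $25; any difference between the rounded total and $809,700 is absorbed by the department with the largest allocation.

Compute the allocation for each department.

Totals — headcount 717, floor area 24,890.
Blended shares (55% headcount + 45% floor area): Receiving 0.2212; Fabrication 0.2391; Maintenance 0.3301; Plating 0.2096.
Pro-rata amounts: Receiving 179,074.18; Fabrication 193,604.43; Maintenance 267,299.21; Plating 169,722.18.
After rounding ($25): Receiving $179,075; Fabrication $193,600; Maintenance $267,300; Plating $169,725. Sum = $809,700.
No rounding difference to absorb.

Receiving: $179,075 | Fabrication: $193,600 | Maintenance: $267,300 | Plating: $169,725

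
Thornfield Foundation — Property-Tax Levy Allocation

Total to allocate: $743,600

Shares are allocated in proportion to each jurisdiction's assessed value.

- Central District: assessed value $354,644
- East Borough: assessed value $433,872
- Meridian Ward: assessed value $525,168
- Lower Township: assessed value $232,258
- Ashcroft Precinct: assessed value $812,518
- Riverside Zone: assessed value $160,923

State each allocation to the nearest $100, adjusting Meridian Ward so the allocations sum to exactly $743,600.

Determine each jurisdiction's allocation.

Assessed value total: 2,519,383.
Pro-rata amounts: Central District 354,644/2,519,383 × $743,600 = 104,673.75; East Borough 433,872/2,519,383 × $743,600 = 128,058.03; Meridian Ward 525,168/2,519,383 × $743,600 = 155,004.19; Lower Township 232,258/2,519,383 × $743,600 = 68,551.33; Ashcroft Precinct 812,518/2,519,383 × $743,600 = 239,816.01; Riverside Zone 160,923/2,519,383 × $743,600 = 47,496.69.
After rounding ($100): Central District $104,700; East Borough $128,100; Meridian Ward $155,000; Lower Township $68,600; Ashcroft Precinct $239,800; Riverside Zone $47,500. Sum = $743,700.
Difference $743,600 − $743,700 = −$100 applied to Meridian Ward: Meridian Ward becomes $154,900.

Central District: $104,700 · East Borough: $128,100 · Meridian Ward: $154,900 · Lower Township: $68,600 · Ashcroft Precinct: $239,800 · Riverside Zone: $47,500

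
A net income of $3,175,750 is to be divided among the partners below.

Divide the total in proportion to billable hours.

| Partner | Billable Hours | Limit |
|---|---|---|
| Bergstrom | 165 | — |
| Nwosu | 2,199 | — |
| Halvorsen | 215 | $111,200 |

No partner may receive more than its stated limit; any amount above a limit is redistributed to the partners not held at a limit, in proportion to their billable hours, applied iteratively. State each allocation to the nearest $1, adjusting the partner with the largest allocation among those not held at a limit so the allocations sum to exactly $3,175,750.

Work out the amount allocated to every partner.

Bergstrom: $213,896 · Nwosu: $2,850,654 · Halvorsen: $111,200

Total billable hours = 2,579.
Unconstrained shares: Bergstrom 203,179.04; Nwosu 2,707,822.51; Halvorsen 264,748.45.
Cap binds for Halvorsen ($111,200); balance $3,064,550 reallocated over remaining billable hours 2,364.
Redistributed shares: Bergstrom 213,896.26 → $213,896; Nwosu 2,850,653.74 → $2,850,654.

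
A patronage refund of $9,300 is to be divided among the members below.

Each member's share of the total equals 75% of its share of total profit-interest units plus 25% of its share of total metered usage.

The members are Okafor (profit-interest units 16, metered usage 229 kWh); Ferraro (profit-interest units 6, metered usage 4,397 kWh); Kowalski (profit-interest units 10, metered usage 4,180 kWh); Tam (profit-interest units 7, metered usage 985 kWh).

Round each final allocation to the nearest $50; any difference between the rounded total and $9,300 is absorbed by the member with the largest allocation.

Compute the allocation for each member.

Profit-interest units total 39; metered usage total 9,791.
Combined weights (75% profit-interest units + 25% metered usage): Okafor 0.3135; Ferraro 0.2277; Kowalski 0.2990; Tam 0.1598.
Proportional shares: Okafor 2,915.92; Ferraro 2,117.20; Kowalski 2,781.06; Tam 1,485.82.
At nearest $50: Okafor $2,900; Ferraro $2,100; Kowalski $2,800; Tam $1,500. Sum = $9,300.
Rounded total matches; no reconciliation needed.

Okafor: $2,900 | Ferraro: $2,100 | Kowalski: $2,800 | Tam: $1,500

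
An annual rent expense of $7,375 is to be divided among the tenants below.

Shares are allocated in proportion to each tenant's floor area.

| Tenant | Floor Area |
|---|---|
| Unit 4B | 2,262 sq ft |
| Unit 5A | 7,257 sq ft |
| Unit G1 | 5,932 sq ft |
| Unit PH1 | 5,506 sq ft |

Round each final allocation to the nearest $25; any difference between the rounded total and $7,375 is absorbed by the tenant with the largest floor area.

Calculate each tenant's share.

Unit 4B: $800 · Unit 5A: $2,525 · Unit G1: $2,100 · Unit PH1: $1,950

Combined floor area = 20,957.
Raw shares: Unit 4B 2,262/20,957 × $7,375 = 796.02; Unit 5A 7,257/20,957 × $7,375 = 2,553.82; Unit G1 5,932/20,957 × $7,375 = 2,087.54; Unit PH1 5,506/20,957 × $7,375 = 1,937.62.
Rounded to nearest $25: Unit 4B $800; Unit 5A $2,550; Unit G1 $2,100; Unit PH1 $1,950. Sum = $7,400.
Difference $7,375 − $7,400 = −$25 applied to largest floor area (Unit 5A): Unit 5A becomes $2,525.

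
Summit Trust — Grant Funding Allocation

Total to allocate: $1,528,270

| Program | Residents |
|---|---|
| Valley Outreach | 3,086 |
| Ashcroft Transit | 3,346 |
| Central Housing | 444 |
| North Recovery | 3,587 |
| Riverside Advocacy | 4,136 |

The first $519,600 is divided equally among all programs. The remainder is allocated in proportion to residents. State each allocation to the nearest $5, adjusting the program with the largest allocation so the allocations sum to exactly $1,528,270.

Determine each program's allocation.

Valley Outreach: $317,135; Ashcroft Transit: $335,100; Central Housing: $134,595; North Recovery: $351,750; Riverside Advocacy: $389,690

$519,600 shared equally gives $103,920 per program.
Remainder $1,008,670 by residents (total 14,599): Valley Outreach 213,217.04 → $213,215; Ashcroft Transit 231,180.89 → $231,180; Central Housing 30,676.72 → $30,675; North Recovery 247,831.99 → $247,830; Riverside Advocacy 285,763.35 → $285,765.
Rounding difference +$5 on remainder applied to Riverside Advocacy.
Totals: Valley Outreach $103,920 + $213,215 = $317,135; Ashcroft Transit $103,920 + $231,180 = $335,100; Central Housing $103,920 + $30,675 = $134,595; North Recovery $103,920 + $247,830 = $351,750; Riverside Advocacy $103,920 + $285,770 = $389,690.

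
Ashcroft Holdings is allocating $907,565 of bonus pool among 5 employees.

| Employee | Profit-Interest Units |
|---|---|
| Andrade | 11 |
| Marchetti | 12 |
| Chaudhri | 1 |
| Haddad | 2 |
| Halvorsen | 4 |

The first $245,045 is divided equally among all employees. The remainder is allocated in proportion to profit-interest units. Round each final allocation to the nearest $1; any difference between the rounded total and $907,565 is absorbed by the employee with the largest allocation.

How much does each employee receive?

First tranche $245,045 split equally: $49,009 each.
Remainder $662,520 by profit-interest units (total 30): Andrade 242,924.00 → $242,924; Marchetti 265,008.00 → $265,008; Chaudhri 22,084.00 → $22,084; Haddad 44,168.00 → $44,168; Halvorsen 88,336.00 → $88,336.
Totals: Andrade $49,009 + $242,924 = $291,933; Marchetti $49,009 + $265,008 = $314,017; Chaudhri $49,009 + $22,084 = $71,093; Haddad $49,009 + $44,168 = $93,177; Halvorsen $49,009 + $88,336 = $137,345.

Andrade: $291,933 · Marchetti: $314,017 · Chaudhri: $71,093 · Haddad: $93,177 · Halvorsen: $137,345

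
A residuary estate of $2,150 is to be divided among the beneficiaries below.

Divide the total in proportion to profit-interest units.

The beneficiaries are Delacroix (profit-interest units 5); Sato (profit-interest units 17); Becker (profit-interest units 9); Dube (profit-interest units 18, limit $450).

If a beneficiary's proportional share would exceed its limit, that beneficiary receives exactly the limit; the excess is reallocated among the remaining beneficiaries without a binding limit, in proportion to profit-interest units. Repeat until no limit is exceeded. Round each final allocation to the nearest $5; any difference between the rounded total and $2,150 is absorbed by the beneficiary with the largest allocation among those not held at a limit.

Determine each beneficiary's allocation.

Delacroix: $275 · Sato: $930 · Becker: $495 · Dube: $450

Profit-interest units total: 49.
Proportional shares (ignoring caps): Delacroix 219.39; Sato 745.92; Becker 394.90; Dube 789.80.
Held at cap: Dube ($450); remaining pool $1,700 reallocated over remaining profit-interest units 31.
Shares after redistribution: Delacroix 274.19 → $275; Sato 932.26 → $930; Becker 493.55 → $495.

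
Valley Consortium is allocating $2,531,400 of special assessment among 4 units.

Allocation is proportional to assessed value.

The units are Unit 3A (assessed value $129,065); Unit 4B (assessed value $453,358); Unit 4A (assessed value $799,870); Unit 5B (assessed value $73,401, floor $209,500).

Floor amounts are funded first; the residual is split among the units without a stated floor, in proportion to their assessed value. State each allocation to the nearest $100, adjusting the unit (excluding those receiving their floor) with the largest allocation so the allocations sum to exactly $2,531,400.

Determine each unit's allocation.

Minimums first: Unit 5B $209,500. Balance $2,321,900.
Balance split over remaining assessed value 1,382,293: Unit 3A 216,796.31 → $216,800; Unit 4B 761,525.91 → $761,500; Unit 4A 1,343,577.77 → $1,343,600.

Unit 3A: $216,800 · Unit 4B: $761,500 · Unit 4A: $1,343,600 · Unit 5B: $209,500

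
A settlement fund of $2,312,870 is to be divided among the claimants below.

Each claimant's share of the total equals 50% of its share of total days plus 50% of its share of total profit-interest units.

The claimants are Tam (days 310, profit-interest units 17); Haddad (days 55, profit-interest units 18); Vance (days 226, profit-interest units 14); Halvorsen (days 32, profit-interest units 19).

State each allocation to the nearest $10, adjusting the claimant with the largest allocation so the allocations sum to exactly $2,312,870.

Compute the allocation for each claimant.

Days total 623; profit-interest units total 68.
Combined weights (50% days + 50% profit-interest units): Tam 0.3738; Haddad 0.1765; Vance 0.2843; Halvorsen 0.1654.
Proportional shares: Tam 864,541.90; Haddad 408,208.12; Vance 657,598.88; Halvorsen 382,521.09.
After rounding ($10): Tam $864,540; Haddad $408,210; Vance $657,600; Halvorsen $382,520. Sum = $2,312,870.
Sum already equals the total — no adjustment.

Tam: $864,540; Haddad: $408,210; Vance: $657,600; Halvorsen: $382,520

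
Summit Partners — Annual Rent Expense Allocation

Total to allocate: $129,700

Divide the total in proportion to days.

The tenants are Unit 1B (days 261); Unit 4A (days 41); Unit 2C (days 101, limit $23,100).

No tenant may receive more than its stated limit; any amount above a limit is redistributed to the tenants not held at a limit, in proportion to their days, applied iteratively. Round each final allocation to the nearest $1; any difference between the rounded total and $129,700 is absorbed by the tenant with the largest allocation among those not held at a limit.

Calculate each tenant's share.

Days total: 403.
Proportional shares (ignoring caps): Unit 1B 83,999.26; Unit 4A 13,195.29; Unit 2C 32,505.46.
Cap binds for Unit 2C ($23,100); residual $106,600 reallocated over remaining days 302.
Remaining shares: Unit 1B 92,127.81 → $92,128; Unit 4A 14,472.19 → $14,472.

Unit 1B: $92,128 | Unit 4A: $14,472 | Unit 2C: $23,100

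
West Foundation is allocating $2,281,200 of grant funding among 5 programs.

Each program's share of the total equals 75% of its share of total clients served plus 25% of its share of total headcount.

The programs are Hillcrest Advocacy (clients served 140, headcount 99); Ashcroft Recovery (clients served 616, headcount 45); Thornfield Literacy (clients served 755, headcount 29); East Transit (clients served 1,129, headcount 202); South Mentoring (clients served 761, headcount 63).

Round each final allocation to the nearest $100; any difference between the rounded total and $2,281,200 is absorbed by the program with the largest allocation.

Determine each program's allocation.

Totals — clients served 3,401, headcount 438.
Composite weights (75% clients served + 25% headcount): Hillcrest Advocacy 0.0874; Ashcroft Recovery 0.1615; Thornfield Literacy 0.1830; East Transit 0.3643; South Mentoring 0.2038.
Raw shares: Hillcrest Advocacy 199,331.53; Ashcroft Recovery 368,476.15; Thornfield Literacy 417,568.32; East Transit 830,967.46; South Mentoring 464,856.53.
After rounding ($100): Hillcrest Advocacy $199,300; Ashcroft Recovery $368,500; Thornfield Literacy $417,600; East Transit $831,000; South Mentoring $464,900. Sum = $2,281,300.
Difference $2,281,200 − $2,281,300 = −$100 applied to largest allocation (East Transit): East Transit becomes $830,900.

Hillcrest Advocacy: $199,300; Ashcroft Recovery: $368,500; Thornfield Literacy: $417,600; East Transit: $830,900; South Mentoring: $464,900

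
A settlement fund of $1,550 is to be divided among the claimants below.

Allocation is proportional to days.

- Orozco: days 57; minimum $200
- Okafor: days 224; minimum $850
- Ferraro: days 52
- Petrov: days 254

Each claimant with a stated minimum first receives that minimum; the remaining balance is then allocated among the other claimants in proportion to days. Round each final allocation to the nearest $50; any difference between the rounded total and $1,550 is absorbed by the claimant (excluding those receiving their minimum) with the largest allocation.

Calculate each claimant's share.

Guaranteed amounts: Orozco $200; Okafor $850. Balance $500.
Balance split over remaining days 306: Ferraro 84.97 → $100; Petrov 415.03 → $400.

Orozco: $200 · Okafor: $850 · Ferraro: $100 · Petrov: $400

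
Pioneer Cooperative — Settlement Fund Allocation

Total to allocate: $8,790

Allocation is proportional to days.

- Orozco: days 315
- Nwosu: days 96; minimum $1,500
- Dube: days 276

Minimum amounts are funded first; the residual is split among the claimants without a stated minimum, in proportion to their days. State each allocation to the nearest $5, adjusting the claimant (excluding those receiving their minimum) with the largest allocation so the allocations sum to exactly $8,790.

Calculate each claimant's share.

Fund the minimums — Nwosu $1,500. Residual $7,290.
Residual split over remaining days 591: Orozco 3,885.53 → $3,885; Dube 3,404.47 → $3,405.

Orozco: $3,885; Nwosu: $1,500; Dube: $3,405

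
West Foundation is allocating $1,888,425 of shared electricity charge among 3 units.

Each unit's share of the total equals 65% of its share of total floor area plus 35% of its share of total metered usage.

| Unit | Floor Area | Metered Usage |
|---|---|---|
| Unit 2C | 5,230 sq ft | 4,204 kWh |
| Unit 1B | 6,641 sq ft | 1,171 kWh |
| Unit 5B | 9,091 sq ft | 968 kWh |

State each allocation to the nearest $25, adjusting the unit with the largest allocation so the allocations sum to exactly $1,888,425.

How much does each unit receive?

Floor area total 20,962; metered usage total 6,343.
Composite weights (65% floor area + 35% metered usage): Unit 2C 0.3941; Unit 1B 0.2705; Unit 5B 0.3353.
Proportional shares: Unit 2C 744,316.41; Unit 1B 510,898.14; Unit 5B 633,210.45.
At nearest $25: Unit 2C $744,325; Unit 1B $510,900; Unit 5B $633,200. Sum = $1,888,425.
Rounded total matches; no reconciliation needed.

Unit 2C: $744,325 · Unit 1B: $510,900 · Unit 5B: $633,200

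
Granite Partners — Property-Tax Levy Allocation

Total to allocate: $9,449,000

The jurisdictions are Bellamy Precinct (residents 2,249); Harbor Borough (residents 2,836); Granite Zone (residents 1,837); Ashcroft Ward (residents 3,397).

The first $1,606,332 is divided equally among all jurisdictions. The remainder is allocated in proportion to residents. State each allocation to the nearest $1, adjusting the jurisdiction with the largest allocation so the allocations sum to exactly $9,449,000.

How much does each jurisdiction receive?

Bellamy Precinct: $2,110,873; Harbor Borough: $2,557,006; Granite Zone: $1,797,744; Ashcroft Ward: $2,983,377

$1,606,332 shared equally gives $401,583 per jurisdiction.
Remainder $7,842,668 by residents (total 10,319): Bellamy Precinct 1,709,289.69 → $1,709,290; Harbor Borough 2,155,422.66 → $2,155,423; Granite Zone 1,396,160.59 → $1,396,161; Ashcroft Ward 2,581,795.06 → $2,581,795.
Rounding difference −$1 on remainder applied to Ashcroft Ward.
Totals: Bellamy Precinct $401,583 + $1,709,290 = $2,110,873; Harbor Borough $401,583 + $2,155,423 = $2,557,006; Granite Zone $401,583 + $1,396,161 = $1,797,744; Ashcroft Ward $401,583 + $2,581,794 = $2,983,377.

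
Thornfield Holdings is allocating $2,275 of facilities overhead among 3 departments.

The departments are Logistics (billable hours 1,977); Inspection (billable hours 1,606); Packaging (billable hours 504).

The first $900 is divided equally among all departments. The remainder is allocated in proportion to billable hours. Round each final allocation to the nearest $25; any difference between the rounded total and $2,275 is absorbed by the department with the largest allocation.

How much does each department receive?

Logistics: $950; Inspection: $850; Packaging: $475

First tranche $900 split equally: $300 each.
Remainder $1,375 by billable hours (total 4,087): Logistics 665.13 → $675; Inspection 540.31 → $550; Packaging 169.56 → $175.
Rounding difference −$25 on remainder applied to Logistics.
Totals: Logistics $300 + $650 = $950; Inspection $300 + $550 = $850; Packaging $300 + $175 = $475.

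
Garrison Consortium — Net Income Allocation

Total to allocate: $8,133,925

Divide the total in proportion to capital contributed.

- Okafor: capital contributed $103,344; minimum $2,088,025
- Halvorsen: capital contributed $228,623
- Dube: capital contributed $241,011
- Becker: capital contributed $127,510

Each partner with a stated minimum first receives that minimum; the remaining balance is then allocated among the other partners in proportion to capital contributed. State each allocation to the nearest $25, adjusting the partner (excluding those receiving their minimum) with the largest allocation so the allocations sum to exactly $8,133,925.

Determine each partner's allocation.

Minimums first: Okafor $2,088,025. Balance $6,045,900.
Balance split over remaining capital contributed 597,144: Halvorsen 2,314,737.81 → $2,314,750; Dube 2,440,162.52 → $2,440,175; Becker 1,290,999.67 → $1,291,000.
Rounding difference −$25 applied to Dube → $2,440,150.

Okafor: $2,088,025; Halvorsen: $2,314,750; Dube: $2,440,150; Becker: $1,291,000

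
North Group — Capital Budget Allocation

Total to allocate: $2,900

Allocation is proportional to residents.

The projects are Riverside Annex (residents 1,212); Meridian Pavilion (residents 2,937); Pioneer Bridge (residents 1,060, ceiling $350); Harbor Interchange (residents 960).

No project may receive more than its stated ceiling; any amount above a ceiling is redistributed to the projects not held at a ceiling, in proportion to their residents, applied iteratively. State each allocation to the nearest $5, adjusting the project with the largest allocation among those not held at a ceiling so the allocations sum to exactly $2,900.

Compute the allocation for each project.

Total residents = 6,169.
Proportional shares (ignoring caps): Riverside Annex 569.75; Meridian Pavilion 1,380.66; Pioneer Bridge 498.30; Harbor Interchange 451.29.
Cap binds for Pioneer Bridge ($350); residual $2,550 reallocated over remaining residents 5,109.
Redistributed shares: Riverside Annex 604.93 → $605; Meridian Pavilion 1,465.91 → $1,465; Harbor Interchange 479.15 → $480.

Riverside Annex: $605; Meridian Pavilion: $1,465; Pioneer Bridge: $350; Harbor Interchange: $480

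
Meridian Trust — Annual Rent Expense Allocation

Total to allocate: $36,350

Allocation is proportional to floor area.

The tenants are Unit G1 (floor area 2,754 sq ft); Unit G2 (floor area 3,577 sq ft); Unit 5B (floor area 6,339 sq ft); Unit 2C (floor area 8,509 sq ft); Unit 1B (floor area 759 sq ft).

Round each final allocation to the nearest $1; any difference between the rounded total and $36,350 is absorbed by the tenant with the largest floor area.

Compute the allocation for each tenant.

Unit G1: $4,563 | Unit G2: $5,927 | Unit 5B: $10,503 | Unit 2C: $14,099 | Unit 1B: $1,258

Combined floor area = 2,754 + 3,577 + 6,339 + 8,509 + 759 = 21,938.
Proportional shares: Unit G1 4,563.22; Unit G2 5,926.88; Unit 5B 10,503.36; Unit 2C 14,098.92; Unit 1B 1,257.62.
Rounded to nearest $1: Unit G1 $4,563; Unit G2 $5,927; Unit 5B $10,503; Unit 2C $14,099; Unit 1B $1,258. Sum = $36,350.
Rounded total matches; no reconciliation needed.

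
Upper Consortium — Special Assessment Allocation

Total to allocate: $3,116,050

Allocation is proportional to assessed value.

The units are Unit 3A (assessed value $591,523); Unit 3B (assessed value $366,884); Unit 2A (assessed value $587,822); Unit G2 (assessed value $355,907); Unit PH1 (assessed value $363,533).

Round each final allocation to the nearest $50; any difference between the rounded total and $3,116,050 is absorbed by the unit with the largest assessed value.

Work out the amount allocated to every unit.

Sum of assessed value: 2,265,669.
Pro-rata amounts: Unit 3A 591,523/2,265,669 × $3,116,050 = 813,541.27; Unit 3B 366,884/2,265,669 × $3,116,050 = 504,587.78; Unit 2A 587,822/2,265,669 × $3,116,050 = 808,451.17; Unit G2 355,907/2,265,669 × $3,116,050 = 489,490.75; Unit PH1 363,533/2,265,669 × $3,116,050 = 499,979.04.
At nearest $50: Unit 3A $813,550; Unit 3B $504,600; Unit 2A $808,450; Unit G2 $489,500; Unit PH1 $500,000. Sum = $3,116,100.
Difference $3,116,050 − $3,116,100 = −$50 applied to largest assessed value (Unit 3A): Unit 3A becomes $813,500.

Unit 3A: $813,500 | Unit 3B: $504,600 | Unit 2A: $808,450 | Unit G2: $489,500 | Unit PH1: $500,000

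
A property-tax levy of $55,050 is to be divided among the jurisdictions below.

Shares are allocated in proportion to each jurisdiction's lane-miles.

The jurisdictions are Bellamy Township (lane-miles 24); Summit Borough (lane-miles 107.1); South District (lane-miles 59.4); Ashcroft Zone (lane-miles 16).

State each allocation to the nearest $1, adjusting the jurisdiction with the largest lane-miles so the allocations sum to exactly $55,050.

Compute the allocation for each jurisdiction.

Bellamy Township: $6,398 · Summit Borough: $28,552 · South District: $15,835 · Ashcroft Zone: $4,265

Total lane-miles = 206.5.
Proportional shares: Bellamy Township 24/206.5 × $55,050 = 6,398.06; Summit Borough 107.1/206.5 × $55,050 = 28,551.36; South District 59.4/206.5 × $55,050 = 15,835.21; Ashcroft Zone 16/206.5 × $55,050 = 4,265.38.
Rounded to nearest $1: Bellamy Township $6,398; Summit Borough $28,551; South District $15,835; Ashcroft Zone $4,265. Sum = $55,049.
Difference $55,050 − $55,049 = +$1 applied to largest lane-miles (Summit Borough): Summit Borough becomes $28,552.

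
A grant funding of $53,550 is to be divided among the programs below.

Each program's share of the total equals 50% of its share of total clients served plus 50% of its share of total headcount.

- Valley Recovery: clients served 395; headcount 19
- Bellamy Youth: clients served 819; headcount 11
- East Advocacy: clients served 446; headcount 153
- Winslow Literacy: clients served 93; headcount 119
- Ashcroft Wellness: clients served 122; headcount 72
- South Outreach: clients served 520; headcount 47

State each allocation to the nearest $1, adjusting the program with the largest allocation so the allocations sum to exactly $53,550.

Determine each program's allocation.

Valley Recovery: $5,624 | Bellamy Youth: $9,856 | East Advocacy: $14,717 | Winslow Literacy: $8,608 | Ashcroft Wellness: $5,943 | South Outreach: $8,802

Clients served total 2,395; headcount total 421.
Combined weights (50% clients served + 50% headcount): Valley Recovery 0.1050; Bellamy Youth 0.1840; East Advocacy 0.2748; Winslow Literacy 0.1607; Ashcroft Wellness 0.1110; South Outreach 0.1644.
Pro-rata amounts: Valley Recovery 5,624.29; Bellamy Youth 9,855.63; East Advocacy 14,716.66; Winslow Literacy 8,607.93; Ashcroft Wellness 5,943.00; South Outreach 8,802.49.
After rounding ($1): Valley Recovery $5,624; Bellamy Youth $9,856; East Advocacy $14,717; Winslow Literacy $8,608; Ashcroft Wellness $5,943; South Outreach $8,802. Sum = $53,550.
No rounding difference to absorb.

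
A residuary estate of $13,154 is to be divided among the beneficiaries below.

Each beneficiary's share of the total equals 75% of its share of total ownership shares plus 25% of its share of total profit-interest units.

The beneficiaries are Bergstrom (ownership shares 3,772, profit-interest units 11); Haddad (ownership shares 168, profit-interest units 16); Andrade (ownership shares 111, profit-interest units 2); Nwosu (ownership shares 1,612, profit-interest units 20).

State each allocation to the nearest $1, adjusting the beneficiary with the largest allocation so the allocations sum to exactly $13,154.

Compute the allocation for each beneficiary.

Ownership shares total 5,663; profit-interest units total 49.
Blended shares (75% ownership shares + 25% profit-interest units): Bergstrom 0.5557; Haddad 0.1039; Andrade 0.0249; Nwosu 0.3155.
Proportional shares: Bergstrom 7,309.43; Haddad 1,366.47; Andrade 327.60; Nwosu 4,150.51.
After rounding ($1): Bergstrom $7,309; Haddad $1,366; Andrade $328; Nwosu $4,151. Sum = $13,154.
No rounding difference to absorb.

Bergstrom: $7,309; Haddad: $1,366; Andrade: $328; Nwosu: $4,151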